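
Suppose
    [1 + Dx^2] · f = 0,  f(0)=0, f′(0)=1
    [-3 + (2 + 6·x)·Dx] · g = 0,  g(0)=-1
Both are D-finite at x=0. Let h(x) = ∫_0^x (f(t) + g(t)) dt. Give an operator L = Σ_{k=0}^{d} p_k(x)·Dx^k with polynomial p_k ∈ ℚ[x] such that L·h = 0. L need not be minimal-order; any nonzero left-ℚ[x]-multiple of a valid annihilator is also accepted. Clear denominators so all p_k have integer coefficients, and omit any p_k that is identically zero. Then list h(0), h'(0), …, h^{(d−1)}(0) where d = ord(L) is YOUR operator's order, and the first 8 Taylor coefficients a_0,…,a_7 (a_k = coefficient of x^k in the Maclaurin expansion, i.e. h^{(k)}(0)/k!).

f: a_k = 0, 1, 0, -1/6, 0, 1/120, 0, -1/5040, …
g: a_k = -1, -3/2, 9/8, -27/16, 405/128, -1701/256, 15309/1024, -72171/2048, …
Sum ⇒ L₀ = lclm(L_f,L_g) in ℚ(x)⟨Dx⟩.
∫: right-multiply L₀ by Dx.
L = (-93 - 72·x - 108·x^2)·Dx + (-10 + 18·x + 216·x^2 + 216·x^3)·Dx^2 + (-93 - 72·x - 108·x^2)·Dx^3 + (-10 + 18·x + 216·x^2 + 216·x^3)·Dx^4  (order 4).
h: a_k = 0, -1, -1/4, 3/8, -89/192, 81/128, -25483/23040, 2187/1024, …
ICs: h(0) = 0, h′(0) = -1, h′′(0) = -1/2, h′′′(0) = 9/4.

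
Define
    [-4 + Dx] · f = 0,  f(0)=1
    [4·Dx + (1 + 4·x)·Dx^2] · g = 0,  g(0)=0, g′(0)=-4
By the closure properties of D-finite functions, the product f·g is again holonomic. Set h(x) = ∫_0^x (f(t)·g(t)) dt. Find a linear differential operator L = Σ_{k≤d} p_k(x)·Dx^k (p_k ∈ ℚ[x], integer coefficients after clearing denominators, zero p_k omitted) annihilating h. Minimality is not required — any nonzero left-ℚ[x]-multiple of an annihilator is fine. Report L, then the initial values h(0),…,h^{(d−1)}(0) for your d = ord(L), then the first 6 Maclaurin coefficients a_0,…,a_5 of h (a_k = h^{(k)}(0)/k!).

L = 64·x·Dx + (-4 - 32·x)·Dx^2 + (1 + 4·x)·Dx^3  (order 3).
h: a_k = 0, 0, -2, -8/3, -16/3, 0, …
ICs: h(0) = 0, h′(0) = 0, h′′(0) = -4.

f: a_k = 1, 4, 8, 32/3, 32/3, 128/15, …
g: a_k = 0, -4, 8, -64/3, 64, -1024/5, …
Product ⇒ symmetric product L₀, ord ≤ 2.
h=∫h₀ ⇒ L = L₀·Dx.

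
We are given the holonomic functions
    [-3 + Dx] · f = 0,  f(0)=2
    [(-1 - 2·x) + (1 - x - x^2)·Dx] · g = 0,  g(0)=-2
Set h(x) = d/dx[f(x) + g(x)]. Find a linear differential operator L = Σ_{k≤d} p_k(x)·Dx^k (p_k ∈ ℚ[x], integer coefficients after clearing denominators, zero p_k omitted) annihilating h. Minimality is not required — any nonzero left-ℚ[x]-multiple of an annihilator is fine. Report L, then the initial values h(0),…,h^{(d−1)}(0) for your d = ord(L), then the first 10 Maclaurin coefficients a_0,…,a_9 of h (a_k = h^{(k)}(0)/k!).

f: a_k = 2, 6, 9, 9, 27/4, 81/20, 81/40, 243/280, 729/2240, 243/2240, …
g: a_k = -2, -2, -4, -6, -10, -16, -26, -42, -68, -110, …
Weyl lclm of L_f,L_g ⇒ L₀ (ord ≤ 2).
Derive L from L₀ (diff closure).
L = (18 + 126·x + 144·x^2 + 180·x^3 + 54·x^4) + (-9 - 48·x - 81·x^2 - 24·x^3 + 45·x^4 + 18·x^5)·Dx + (1 + 2·x + 11·x^2 - 12·x^3 - 21·x^4 - 6·x^5)·Dx^2  (order 2).
h: a_k = 4, 10, 9, -13, -239/4, -2877/20, -11517/40, -151591/280, -2215413/2240, -3986471/2240, …
ICs: h(0) = 4, h′(0) = 10.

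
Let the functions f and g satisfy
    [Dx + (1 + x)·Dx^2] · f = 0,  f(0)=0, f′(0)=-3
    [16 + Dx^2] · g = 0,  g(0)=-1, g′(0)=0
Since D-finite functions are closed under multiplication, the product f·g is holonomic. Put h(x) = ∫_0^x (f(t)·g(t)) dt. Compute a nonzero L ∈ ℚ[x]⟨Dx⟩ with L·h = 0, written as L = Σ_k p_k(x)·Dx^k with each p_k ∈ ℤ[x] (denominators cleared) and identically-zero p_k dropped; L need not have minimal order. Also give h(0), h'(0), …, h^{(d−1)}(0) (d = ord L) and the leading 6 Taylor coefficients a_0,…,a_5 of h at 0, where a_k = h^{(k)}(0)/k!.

f: a_k = 0, -3, 3/2, -1, 3/4, -3/5, …
g: a_k = -1, 0, 8, 0, -32/3, 0, …
Sym-product of L_f,L_g gives L₀ (≤ ord 4).
h=∫h₀ ⇒ L = L₀·Dx.
L = (15072 + 62976·x + 97024·x^2 + 65536·x^3 + 16384·x^4)·Dx + (1984 + 6080·x + 6144·x^2 + 2048·x^3)·Dx^2 + (1950 + 8000·x + 12192·x^2 + 8192·x^3 + 2048·x^4)·Dx^3 + (124 + 380·x + 384·x^2 + 128·x^3)·Dx^4 + (63 + 254·x + 383·x^2 + 256·x^3 + 64·x^4)·Dx^5  (order 5).
h: a_k = 0, 0, 3/2, -1/2, -23/4, 9/4, …
ICs: h(0) = 0, h′(0) = 0, h′′(0) = 3, h′′′(0) = -3, h′′′′(0) = -138.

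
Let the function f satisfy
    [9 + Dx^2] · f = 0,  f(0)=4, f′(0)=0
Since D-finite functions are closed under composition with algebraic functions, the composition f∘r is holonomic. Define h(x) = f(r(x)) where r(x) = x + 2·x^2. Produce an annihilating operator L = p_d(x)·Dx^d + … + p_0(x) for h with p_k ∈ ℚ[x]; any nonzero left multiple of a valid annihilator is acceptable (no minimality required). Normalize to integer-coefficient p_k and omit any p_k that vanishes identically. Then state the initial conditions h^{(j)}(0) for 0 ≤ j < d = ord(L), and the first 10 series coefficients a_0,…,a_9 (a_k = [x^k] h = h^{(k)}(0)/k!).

L = (9 + 108·x + 432·x^2 + 576·x^3) - 4·Dx + (1 + 4·x)·Dx^2  (order 2).
h: a_k = 4, 0, -18, -72, -117/2, 108, 6399/20, 1917/5, -29511/1120, -44631/70, …
ICs: h(0) = 4, h′(0) = 0.

f: a_k = 4, 0, -18, 0, 27/2, 0, -81/20, 0, 729/1120, 0, …
Substitute x→r, Dx→(1/r')Dx; clear ⇒ L₀.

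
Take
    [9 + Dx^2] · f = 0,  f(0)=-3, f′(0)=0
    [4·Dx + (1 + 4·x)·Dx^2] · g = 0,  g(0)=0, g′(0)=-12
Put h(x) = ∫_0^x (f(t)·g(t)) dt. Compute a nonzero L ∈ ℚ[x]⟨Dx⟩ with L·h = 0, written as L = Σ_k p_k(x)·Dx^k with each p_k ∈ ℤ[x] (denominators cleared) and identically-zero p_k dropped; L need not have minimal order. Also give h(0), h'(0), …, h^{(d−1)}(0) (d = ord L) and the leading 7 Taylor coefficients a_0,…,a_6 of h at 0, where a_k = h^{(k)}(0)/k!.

L = (-2043 - 1296·x + 44064·x^2 + 186624·x^3 + 186624·x^4)·Dx + (72 + 5472·x + 31104·x^2 + 41472·x^3)·Dx^2 + (-182 + 864·x + 12096·x^2 + 41472·x^3 + 41472·x^4)·Dx^3 + (8 + 608·x + 3456·x^2 + 4608·x^3)·Dx^4 + (5 + 112·x + 800·x^2 + 2304·x^3 + 2304·x^4)·Dx^5  (order 5).
h: a_k = 0, 0, 18, -24, 15/2, -252/5, 3669/20, …
ICs: h(0) = 0, h′(0) = 0, h′′(0) = 36, h′′′(0) = -144, h′′′′(0) = 180.

f: a_k = -3, 0, 27/2, 0, -81/8, 0, 243/80, …
g: a_k = 0, -12, 24, -64, 192, -3072/5, 2048, …
f·g: L₀ = L_f ⊗_s L_g, ord ≤ 2·2.
Integrate: L := L₀·Dx.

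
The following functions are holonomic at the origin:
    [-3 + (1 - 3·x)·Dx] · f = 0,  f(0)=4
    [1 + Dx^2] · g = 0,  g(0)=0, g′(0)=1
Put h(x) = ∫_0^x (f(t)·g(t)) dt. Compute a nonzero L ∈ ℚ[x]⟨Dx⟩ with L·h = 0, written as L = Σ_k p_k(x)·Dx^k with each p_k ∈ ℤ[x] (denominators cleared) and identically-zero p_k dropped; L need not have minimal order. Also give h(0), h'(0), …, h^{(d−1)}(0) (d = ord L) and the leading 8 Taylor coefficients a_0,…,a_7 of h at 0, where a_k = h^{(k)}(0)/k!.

L = (-1 + 3·x)·Dx + 6·Dx^2 + (-1 + 3·x)·Dx^3  (order 3).
h: a_k = 0, 0, 2, 4, 53/6, 106/5, 9541/180, 1363/10, …
ICs: h(0) = 0, h′(0) = 0, h′′(0) = 4.

f: a_k = 4, 12, 36, 108, 324, 972, 2916, 8748, …
g: a_k = 0, 1, 0, -1/6, 0, 1/120, 0, -1/5040, …
L₀ := L_f ⊗_s L_g (sym. prod.), ord ≤ 2.
h=∫h₀ ⇒ L = L₀·Dx.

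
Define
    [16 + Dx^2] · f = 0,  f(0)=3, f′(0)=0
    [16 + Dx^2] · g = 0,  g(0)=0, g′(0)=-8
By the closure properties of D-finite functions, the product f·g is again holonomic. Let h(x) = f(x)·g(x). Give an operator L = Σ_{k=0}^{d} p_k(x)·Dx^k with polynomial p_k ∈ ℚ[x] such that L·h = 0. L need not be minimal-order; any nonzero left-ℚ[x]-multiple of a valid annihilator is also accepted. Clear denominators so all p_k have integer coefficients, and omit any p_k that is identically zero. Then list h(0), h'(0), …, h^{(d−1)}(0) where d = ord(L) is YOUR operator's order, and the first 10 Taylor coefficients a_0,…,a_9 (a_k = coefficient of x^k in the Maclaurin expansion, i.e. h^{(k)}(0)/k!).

L = 64·Dx + Dx^3  (order 3).
h: a_k = 0, -24, 0, 256, 0, -4096/5, 0, 131072/105, 0, -1048576/945, …
ICs: h(0) = 0, h′(0) = -24, h′′(0) = 0.

f: a_k = 3, 0, -24, 0, 32, 0, -256/15, 0, 512/105, 0, …
g: a_k = 0, -8, 0, 64/3, 0, -256/15, 0, 2048/315, 0, -4096/2835, …
Product ⇒ symmetric product L₀, ord ≤ 4.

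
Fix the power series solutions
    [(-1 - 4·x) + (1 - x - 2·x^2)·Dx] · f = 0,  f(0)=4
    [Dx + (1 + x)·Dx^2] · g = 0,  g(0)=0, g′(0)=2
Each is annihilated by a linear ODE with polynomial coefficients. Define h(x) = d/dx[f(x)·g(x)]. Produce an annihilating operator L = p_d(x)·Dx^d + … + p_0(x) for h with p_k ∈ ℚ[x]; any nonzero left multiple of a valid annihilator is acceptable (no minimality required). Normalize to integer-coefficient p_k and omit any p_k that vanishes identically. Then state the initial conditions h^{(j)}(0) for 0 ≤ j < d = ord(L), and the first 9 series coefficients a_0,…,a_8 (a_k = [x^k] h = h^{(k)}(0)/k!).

f: a_k = 4, 4, 12, 20, 44, 84, 172, 340, 684, …
g: a_k = 0, 2, -1, 2/3, -1/2, 2/5, -1/3, 2/7, -1/4, …
f·g: L₀ = L_f ⊗_s L_g, ord ≤ 1·2.
h₀' ⇒ L via d/dx closure of L₀.
L = (72 + 180·x + 144·x^2) + (13 + 93·x + 192·x^2 + 112·x^3)·Dx + (-5 - 8·x + 15·x^2 + 34·x^3 + 16·x^4)·Dx^2  (order 2).
h: a_k = 8, 8, 68, 344/3, 378, 3948/5, 9938/5, 30584/7, 351199/35, …
ICs: h(0) = 8, h′(0) = 8.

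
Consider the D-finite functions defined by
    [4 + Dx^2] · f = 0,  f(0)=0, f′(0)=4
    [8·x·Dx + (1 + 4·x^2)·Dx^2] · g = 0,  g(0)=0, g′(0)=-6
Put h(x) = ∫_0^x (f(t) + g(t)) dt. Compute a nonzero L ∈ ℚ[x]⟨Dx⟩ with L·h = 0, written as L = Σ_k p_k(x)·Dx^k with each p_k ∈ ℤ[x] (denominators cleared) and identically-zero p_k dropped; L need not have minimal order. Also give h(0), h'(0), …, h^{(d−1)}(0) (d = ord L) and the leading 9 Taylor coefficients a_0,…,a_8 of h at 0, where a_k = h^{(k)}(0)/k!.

L = (-352·x + 1792·x^3 + 512·x^5)·Dx^2 + (-4 + 112·x^2 + 576·x^4 + 256·x^6)·Dx^3 + (-88·x + 448·x^3 + 128·x^5)·Dx^4 + (-1 + 28·x^2 + 144·x^4 + 64·x^6)·Dx^5  (order 5).
h: a_k = 0, 0, -1, 0, 4/3, 0, -28/9, 0, 2158/315, …
ICs: h(0) = 0, h′(0) = 0, h′′(0) = -2, h′′′(0) = 0, h′′′′(0) = 32.

f: a_k = 0, 4, 0, -8/3, 0, 8/15, 0, -16/315, 0, …
g: a_k = 0, -6, 0, 8, 0, -96/5, 0, 384/7, 0, …
Sum ⇒ L₀ = lclm(L_f,L_g) in ℚ(x)⟨Dx⟩.
h=∫₀ˣh₀: take L = L₀·Dx.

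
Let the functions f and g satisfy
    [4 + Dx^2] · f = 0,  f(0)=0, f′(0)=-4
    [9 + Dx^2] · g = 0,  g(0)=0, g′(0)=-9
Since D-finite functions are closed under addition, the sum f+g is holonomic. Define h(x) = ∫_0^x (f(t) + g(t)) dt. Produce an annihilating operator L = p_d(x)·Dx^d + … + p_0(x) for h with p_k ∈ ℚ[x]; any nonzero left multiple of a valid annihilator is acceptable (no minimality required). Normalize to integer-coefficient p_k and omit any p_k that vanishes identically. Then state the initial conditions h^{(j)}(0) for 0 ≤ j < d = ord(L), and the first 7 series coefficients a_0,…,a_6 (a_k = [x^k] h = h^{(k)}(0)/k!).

L = 36·Dx + 13·Dx^3 + Dx^5  (order 5).
h: a_k = 0, 0, -13/2, 0, 97/24, 0, -793/720, …
ICs: h(0) = 0, h′(0) = 0, h′′(0) = -13, h′′′(0) = 0, h′′′′(0) = 97.

f: a_k = 0, -4, 0, 8/3, 0, -8/15, 0, …
g: a_k = 0, -9, 0, 27/2, 0, -243/40, 0, …
Weyl lclm of L_f,L_g ⇒ L₀ (ord ≤ 4).
h=∫₀ˣh₀: take L = L₀·Dx.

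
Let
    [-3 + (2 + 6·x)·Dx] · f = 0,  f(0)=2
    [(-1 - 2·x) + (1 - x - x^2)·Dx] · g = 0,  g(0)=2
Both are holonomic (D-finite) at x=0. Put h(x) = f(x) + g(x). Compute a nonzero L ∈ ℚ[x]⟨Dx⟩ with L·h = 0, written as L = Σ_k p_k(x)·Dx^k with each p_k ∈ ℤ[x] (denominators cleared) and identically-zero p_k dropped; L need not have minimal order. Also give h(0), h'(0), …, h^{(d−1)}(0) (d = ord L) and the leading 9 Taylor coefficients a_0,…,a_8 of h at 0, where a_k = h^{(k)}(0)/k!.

f: a_k = 2, 3, -9/4, 27/8, -405/64, 1701/128, -15309/512, 72171/1024, -2814669/16384, …
g: a_k = 2, 2, 4, 6, 10, 16, 26, 42, 68, …
f+g: L₀ = lclm(L_f,L_g), ord ≤ 1+1.
L = (33 + 117·x + 117·x^2 + 90·x^3) + (-25 - 102·x - 303·x^2 - 378·x^3 - 225·x^4)·Dx + (-2 + 22·x + 90·x^2 - 38·x^3 - 198·x^4 - 90·x^5)·Dx^2  (order 2).
h: a_k = 4, 5, 7/4, 75/8, 235/64, 3749/128, -1997/512, 115179/1024, -1700557/16384, …
ICs: h(0) = 4, h′(0) = 5.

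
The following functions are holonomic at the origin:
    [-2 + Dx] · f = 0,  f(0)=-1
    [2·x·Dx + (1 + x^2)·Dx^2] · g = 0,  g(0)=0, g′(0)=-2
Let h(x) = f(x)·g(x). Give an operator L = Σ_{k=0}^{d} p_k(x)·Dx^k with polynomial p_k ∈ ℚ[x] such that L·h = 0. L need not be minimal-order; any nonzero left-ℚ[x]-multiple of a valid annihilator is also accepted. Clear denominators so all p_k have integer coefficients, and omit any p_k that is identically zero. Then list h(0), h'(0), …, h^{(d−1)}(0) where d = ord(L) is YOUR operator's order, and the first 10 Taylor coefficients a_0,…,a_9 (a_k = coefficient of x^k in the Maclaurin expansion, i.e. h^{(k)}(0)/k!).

L = (4 - 4·x + 4·x^2) + (-4 + 2·x - 4·x^2)·Dx + (1 + x^2)·Dx^2  (order 2).
h: a_k = 0, 2, 4, 10/3, 4/3, 2/5, 4/9, 26/105, -52/315, -122/945, …
ICs: h(0) = 0, h′(0) = 2.

f: a_k = -1, -2, -2, -4/3, -2/3, -4/15, -4/45, -8/315, -2/315, -4/2835, …
g: a_k = 0, -2, 0, 2/3, 0, -2/5, 0, 2/7, 0, -2/9, …
L₀ := L_f ⊗_s L_g (sym. prod.), ord ≤ 2.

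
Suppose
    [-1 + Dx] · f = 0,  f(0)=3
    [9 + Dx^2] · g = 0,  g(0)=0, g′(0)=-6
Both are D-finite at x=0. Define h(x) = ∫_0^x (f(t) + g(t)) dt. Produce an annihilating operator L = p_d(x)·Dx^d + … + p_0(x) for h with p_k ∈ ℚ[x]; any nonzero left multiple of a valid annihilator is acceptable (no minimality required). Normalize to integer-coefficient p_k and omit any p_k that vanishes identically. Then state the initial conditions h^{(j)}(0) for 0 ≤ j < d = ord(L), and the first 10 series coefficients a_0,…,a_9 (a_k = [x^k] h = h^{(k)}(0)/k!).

L = -9·Dx + 9·Dx^2 - Dx^3 + Dx^4  (order 4).
h: a_k = 0, 3, -3/2, 1/2, 19/8, 1/40, -161/240, 1/1680, 1459/13440, 1/120960, …
ICs: h(0) = 0, h′(0) = 3, h′′(0) = -3, h′′′(0) = 3.

f: a_k = 3, 3, 3/2, 1/2, 1/8, 1/40, 1/240, 1/1680, 1/13440, 1/120960, …
g: a_k = 0, -6, 0, 9, 0, -81/20, 0, 243/280, 0, -243/2240, …
h₀=f+g: left-lcm gives L₀, ord ≤ 3.
∫: right-multiply L₀ by Dx.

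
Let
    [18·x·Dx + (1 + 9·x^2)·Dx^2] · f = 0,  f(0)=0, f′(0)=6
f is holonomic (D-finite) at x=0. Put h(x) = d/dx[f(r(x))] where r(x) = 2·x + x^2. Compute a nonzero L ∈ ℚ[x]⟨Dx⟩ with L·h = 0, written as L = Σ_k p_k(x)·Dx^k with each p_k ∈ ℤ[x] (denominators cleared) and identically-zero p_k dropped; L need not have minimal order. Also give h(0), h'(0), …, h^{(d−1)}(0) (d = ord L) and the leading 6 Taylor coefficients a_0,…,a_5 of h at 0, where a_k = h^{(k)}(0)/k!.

L = (-1 + 72·x + 144·x^2 + 108·x^3 + 27·x^4) + (1 + x + 36·x^2 + 72·x^3 + 45·x^4 + 9·x^5)·Dx  (order 1).
h: a_k = 12, 12, -432, -864, 15012, 46548, …
ICs: h(0) = 12.

f: a_k = 0, 6, 0, -18, 0, 486/5, …
L₀ from L_f via x↦r, Dx↦r'^{-1}Dx.
Derive L from L₀ (diff closure).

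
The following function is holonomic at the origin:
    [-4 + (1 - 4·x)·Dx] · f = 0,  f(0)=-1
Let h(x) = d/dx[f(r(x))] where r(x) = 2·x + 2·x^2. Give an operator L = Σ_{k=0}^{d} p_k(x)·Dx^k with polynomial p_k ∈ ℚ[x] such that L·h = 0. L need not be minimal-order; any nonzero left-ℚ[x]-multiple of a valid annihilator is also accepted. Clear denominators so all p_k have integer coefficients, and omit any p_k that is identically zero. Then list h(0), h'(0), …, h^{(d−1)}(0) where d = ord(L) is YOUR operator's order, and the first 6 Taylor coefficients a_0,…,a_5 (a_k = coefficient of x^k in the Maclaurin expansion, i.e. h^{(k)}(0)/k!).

L = (18 + 48·x + 48·x^2) + (-1 + 6·x + 24·x^2 + 16·x^3)·Dx  (order 1).
h: a_k = -8, -144, -1920, -22784, -253440, -2706432, …
ICs: h(0) = -8.

f: a_k = -1, -4, -16, -64, -256, -1024, …
h₀=f(r): pull back L_f along r ⇒ L₀.
h=h₀': d/dx-closure on L₀ ⇒ L.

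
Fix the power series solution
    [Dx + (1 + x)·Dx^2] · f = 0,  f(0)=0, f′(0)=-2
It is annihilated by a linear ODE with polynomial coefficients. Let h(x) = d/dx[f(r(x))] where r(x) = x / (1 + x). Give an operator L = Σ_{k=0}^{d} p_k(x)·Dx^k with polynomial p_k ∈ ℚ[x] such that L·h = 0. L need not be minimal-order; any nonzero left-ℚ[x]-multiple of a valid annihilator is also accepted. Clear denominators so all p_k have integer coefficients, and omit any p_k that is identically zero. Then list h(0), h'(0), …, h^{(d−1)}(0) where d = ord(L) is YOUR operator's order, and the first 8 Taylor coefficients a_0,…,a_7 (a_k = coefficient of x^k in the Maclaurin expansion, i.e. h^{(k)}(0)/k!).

f: a_k = 0, -2, 1, -2/3, 1/2, -2/5, 1/3, -2/7, …
L₀ from L_f via x↦r, Dx↦r'^{-1}Dx.
h₀' ⇒ L via d/dx closure of L₀.
L = (3 + 4·x) + (1 + 3·x + 2·x^2)·Dx  (order 1).
h: a_k = -2, 6, -14, 30, -62, 126, -254, 510, …
ICs: h(0) = -2.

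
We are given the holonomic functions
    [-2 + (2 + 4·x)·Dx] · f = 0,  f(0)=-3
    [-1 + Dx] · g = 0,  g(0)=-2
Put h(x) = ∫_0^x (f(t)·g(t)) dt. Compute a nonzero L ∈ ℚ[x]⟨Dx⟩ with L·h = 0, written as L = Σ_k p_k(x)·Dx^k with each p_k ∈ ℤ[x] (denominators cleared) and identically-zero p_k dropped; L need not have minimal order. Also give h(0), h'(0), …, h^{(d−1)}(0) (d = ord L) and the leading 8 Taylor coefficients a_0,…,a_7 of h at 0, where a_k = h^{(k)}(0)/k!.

L = (-2 - 2·x)·Dx + (1 + 2·x)·Dx^2  (order 2).
h: a_k = 0, 6, 6, 2, 1, -1/5, 7/15, -61/105, …
ICs: h(0) = 0, h′(0) = 6.

f: a_k = -3, -3, 3/2, -3/2, 15/8, -21/8, 63/16, -99/16, …
g: a_k = -2, -2, -1, -1/3, -1/12, -1/60, -1/360, -1/2520, …
f·g: L₀ = L_f ⊗_s L_g, ord ≤ 1·1.
∫: right-multiply L₀ by Dx.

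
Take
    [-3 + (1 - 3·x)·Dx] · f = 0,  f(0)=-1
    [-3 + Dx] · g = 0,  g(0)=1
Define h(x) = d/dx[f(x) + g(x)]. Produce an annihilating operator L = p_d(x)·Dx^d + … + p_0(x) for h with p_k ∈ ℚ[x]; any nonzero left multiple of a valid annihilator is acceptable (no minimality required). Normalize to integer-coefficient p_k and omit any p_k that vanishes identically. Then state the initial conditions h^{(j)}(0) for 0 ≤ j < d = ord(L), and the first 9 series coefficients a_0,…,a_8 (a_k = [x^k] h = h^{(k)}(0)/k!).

f: a_k = -1, -3, -9, -27, -81, -243, -729, -2187, -6561, …
g: a_k = 1, 3, 9/2, 9/2, 27/8, 81/40, 81/80, 243/560, 729/4480, …
h₀=f+g: left-lcm gives L₀, ord ≤ 2.
Derive L from L₀ (diff closure).
L = (36 + 54·x) + (-15 - 18·x + 27·x^2)·Dx + (1 - 9·x^2)·Dx^2  (order 2).
h: a_k = 0, -9, -135/2, -621/2, -9639/8, -174717/40, -1224477/80, -29392551/560, -793616373/4480, …
ICs: h(0) = 0, h′(0) = -9.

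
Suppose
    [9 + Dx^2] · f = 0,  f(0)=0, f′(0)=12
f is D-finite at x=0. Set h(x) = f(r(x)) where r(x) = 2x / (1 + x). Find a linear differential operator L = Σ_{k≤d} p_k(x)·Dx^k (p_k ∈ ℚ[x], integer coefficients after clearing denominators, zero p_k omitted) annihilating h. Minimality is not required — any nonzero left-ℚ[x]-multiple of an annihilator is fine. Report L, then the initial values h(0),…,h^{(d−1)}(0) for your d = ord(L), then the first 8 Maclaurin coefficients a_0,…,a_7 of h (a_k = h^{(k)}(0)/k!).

f: a_k = 0, 12, 0, -18, 0, 81/10, 0, -243/140, …
L₀ from L_f via x↦r, Dx↦r'^{-1}Dx.
L = 36 + (2 + 6·x + 6·x^2 + 2·x^3)·Dx + (1 + 4·x + 6·x^2 + 4·x^3 + x^4)·Dx^2  (order 2).
h: a_k = 0, 24, -24, -120, 408, -2904/5, 120, 53544/35, …
ICs: h(0) = 0, h′(0) = 24.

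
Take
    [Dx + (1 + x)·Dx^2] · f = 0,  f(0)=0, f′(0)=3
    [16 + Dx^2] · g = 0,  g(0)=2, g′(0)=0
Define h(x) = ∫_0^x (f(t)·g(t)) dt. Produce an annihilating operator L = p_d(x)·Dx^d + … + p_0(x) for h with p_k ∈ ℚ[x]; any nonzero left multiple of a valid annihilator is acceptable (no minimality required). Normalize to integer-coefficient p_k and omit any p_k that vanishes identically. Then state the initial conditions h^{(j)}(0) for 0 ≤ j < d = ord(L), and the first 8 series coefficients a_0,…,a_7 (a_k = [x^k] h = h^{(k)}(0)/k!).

L = (15072 + 62976·x + 97024·x^2 + 65536·x^3 + 16384·x^4)·Dx + (1984 + 6080·x + 6144·x^2 + 2048·x^3)·Dx^2 + (1950 + 8000·x + 12192·x^2 + 8192·x^3 + 2048·x^4)·Dx^3 + (124 + 380·x + 384·x^2 + 128·x^3)·Dx^4 + (63 + 254·x + 383·x^2 + 256·x^3 + 64·x^4)·Dx^5  (order 5).
h: a_k = 0, 0, 3, -1, -23/2, 9/2, 41/5, -3, …
ICs: h(0) = 0, h′(0) = 0, h′′(0) = 6, h′′′(0) = -6, h′′′′(0) = -276.

f: a_k = 0, 3, -3/2, 1, -3/4, 3/5, -1/2, 3/7, …
g: a_k = 2, 0, -16, 0, 64/3, 0, -512/45, 0, …
L₀ := L_f ⊗_s L_g (sym. prod.), ord ≤ 4.
h=∫h₀ ⇒ L = L₀·Dx.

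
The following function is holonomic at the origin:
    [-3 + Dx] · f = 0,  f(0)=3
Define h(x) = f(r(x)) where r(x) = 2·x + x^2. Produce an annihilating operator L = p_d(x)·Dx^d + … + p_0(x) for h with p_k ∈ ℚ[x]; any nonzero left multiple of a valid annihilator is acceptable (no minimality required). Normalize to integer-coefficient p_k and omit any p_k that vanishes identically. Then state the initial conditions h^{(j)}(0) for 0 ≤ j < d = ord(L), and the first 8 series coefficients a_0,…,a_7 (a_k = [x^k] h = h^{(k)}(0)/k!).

f: a_k = 3, 9, 27/2, 27/2, 81/8, 243/40, 243/80, 729/560, …
Substitute x→r, Dx→(1/r')Dx; clear ⇒ L₀.
L = (-6 - 6·x) + Dx  (order 1).
h: a_k = 3, 18, 63, 162, 675/2, 2997/5, 9369/10, 46089/35, …
ICs: h(0) = 3.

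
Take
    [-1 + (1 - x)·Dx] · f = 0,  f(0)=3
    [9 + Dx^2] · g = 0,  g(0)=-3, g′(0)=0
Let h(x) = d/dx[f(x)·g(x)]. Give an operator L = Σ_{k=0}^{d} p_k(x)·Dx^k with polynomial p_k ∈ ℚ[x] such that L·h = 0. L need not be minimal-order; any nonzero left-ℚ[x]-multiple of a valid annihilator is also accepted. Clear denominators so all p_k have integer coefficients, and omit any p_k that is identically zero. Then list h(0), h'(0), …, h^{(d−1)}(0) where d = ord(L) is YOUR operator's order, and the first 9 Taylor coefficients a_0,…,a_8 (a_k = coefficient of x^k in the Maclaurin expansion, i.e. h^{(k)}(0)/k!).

L = (7 - 18·x + 9·x^2) + (-2 + 2·x)·Dx + (1 - 2·x + x^2)·Dx^2  (order 2).
h: a_k = -9, 63, 189/2, 9/2, 45/8, 2457/40, 5733/80, 39303/560, 353727/4480, …
ICs: h(0) = -9, h′(0) = 63.

f: a_k = 3, 3, 3, 3, 3, 3, 3, 3, 3, …
g: a_k = -3, 0, 27/2, 0, -81/8, 0, 243/80, 0, -2187/4480, …
L₀ := L_f ⊗_s L_g (sym. prod.), ord ≤ 2.
h=h₀': d/dx-closure on L₀ ⇒ L.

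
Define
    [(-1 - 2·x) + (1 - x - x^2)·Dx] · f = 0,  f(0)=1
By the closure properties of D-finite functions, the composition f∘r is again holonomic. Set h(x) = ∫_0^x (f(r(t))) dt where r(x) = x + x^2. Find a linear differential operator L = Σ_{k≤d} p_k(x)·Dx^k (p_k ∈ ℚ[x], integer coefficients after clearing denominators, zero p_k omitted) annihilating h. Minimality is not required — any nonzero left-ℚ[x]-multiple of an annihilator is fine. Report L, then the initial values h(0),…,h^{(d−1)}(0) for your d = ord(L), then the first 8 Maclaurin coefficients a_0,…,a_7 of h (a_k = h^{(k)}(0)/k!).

L = (1 + 4·x + 6·x^2 + 4·x^3)·Dx + (-1 + x + 2·x^2 + 2·x^3 + x^4)·Dx^2  (order 2).
h: a_k = 0, 1, 1/2, 1, 7/4, 16/5, 37/6, 86/7, …
ICs: h(0) = 0, h′(0) = 1.

f: a_k = 1, 1, 2, 3, 5, 8, 13, 21, …
Change of var in L_f (x↦r) gives L₀.
h=∫h₀ ⇒ L = L₀·Dx.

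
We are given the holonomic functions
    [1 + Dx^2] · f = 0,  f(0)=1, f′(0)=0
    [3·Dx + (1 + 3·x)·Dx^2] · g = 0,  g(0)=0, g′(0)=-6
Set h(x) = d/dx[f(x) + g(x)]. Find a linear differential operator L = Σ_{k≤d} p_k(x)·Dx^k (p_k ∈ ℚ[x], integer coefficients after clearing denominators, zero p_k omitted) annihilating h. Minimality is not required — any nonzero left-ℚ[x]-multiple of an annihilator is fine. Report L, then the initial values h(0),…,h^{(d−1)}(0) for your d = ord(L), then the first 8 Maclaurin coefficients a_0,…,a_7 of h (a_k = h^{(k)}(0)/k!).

f: a_k = 1, 0, -1/2, 0, 1/24, 0, -1/720, 0, …
g: a_k = 0, -6, 9, -18, 81/2, -486/5, 243, -4374/7, …
Weyl lclm of L_f,L_g ⇒ L₀ (ord ≤ 4).
Derive L from L₀ (diff closure).
L = (165 + 18·x + 27·x^2) + (19 + 63·x + 27·x^2 + 27·x^3)·Dx + (165 + 18·x + 27·x^2)·Dx^2 + (19 + 63·x + 27·x^2 + 27·x^3)·Dx^3  (order 3).
h: a_k = -6, 17, -54, 973/6, -486, 174959/120, -4374, 66134881/5040, …
ICs: h(0) = -6, h′(0) = 17, h′′(0) = -108.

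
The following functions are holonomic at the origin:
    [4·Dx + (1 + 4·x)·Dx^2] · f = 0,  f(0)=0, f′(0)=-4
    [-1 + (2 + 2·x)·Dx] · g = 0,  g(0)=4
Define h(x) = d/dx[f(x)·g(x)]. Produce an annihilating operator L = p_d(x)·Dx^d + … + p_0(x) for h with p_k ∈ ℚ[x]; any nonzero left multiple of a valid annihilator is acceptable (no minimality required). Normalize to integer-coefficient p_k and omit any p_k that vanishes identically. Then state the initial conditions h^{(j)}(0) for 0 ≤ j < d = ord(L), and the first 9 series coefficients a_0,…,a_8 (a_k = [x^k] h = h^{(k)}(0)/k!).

L = (-83 - 40·x + 16·x^2) + (-196 - 372·x - 48·x^2 + 128·x^3)·Dx + (-20 - 104·x - 84·x^2 + 64·x^3 + 64·x^4)·Dx^2  (order 2).
h: a_k = -16, 48, -202, 2500/3, -81349/24, 547691/40, -52913387/960, 372033667/1680, -12740089997/14336, …
ICs: h(0) = -16, h′(0) = 48.

f: a_k = 0, -4, 8, -64/3, 64, -1024/5, 2048/3, -16384/7, 8192, …
g: a_k = 4, 2, -1/2, 1/4, -5/32, 7/64, -21/256, 33/512, -429/8192, …
h₀=f·g: eliminate ⇒ L₀, order ≤ 2·1.
h=h₀': d/dx-closure on L₀ ⇒ L.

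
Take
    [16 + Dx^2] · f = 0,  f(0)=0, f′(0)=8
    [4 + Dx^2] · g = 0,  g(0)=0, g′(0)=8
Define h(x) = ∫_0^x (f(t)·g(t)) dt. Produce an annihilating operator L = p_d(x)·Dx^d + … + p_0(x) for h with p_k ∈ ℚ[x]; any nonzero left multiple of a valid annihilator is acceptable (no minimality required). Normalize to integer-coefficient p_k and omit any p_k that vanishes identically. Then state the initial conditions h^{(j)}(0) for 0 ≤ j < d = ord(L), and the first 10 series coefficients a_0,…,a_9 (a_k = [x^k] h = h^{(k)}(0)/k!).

f: a_k = 0, 8, 0, -64/3, 0, 256/15, 0, -2048/315, 0, 4096/2835, …
g: a_k = 0, 8, 0, -16/3, 0, 16/15, 0, -32/315, 0, 16/2835, …
h₀=f·g: eliminate ⇒ L₀, order ≤ 2·2.
∫: right-multiply L₀ by Dx.
L = 144·Dx + 40·Dx^3 + Dx^5  (order 5).
h: a_k = 0, 0, 0, 64/3, 0, -128/3, 0, 1664/45, 0, -10496/567, …
ICs: h(0) = 0, h′(0) = 0, h′′(0) = 0, h′′′(0) = 128, h′′′′(0) = 0.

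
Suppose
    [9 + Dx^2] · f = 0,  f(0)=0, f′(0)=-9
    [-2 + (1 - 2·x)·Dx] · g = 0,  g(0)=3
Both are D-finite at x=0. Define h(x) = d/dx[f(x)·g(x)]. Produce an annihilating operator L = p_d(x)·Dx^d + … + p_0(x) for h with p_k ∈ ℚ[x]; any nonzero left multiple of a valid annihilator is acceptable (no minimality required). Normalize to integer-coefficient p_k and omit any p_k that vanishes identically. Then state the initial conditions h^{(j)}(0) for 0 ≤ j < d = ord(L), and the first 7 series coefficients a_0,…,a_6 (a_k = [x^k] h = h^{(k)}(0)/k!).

L = (1 - 36·x + 36·x^2) + (-4 + 8·x)·Dx + (1 - 4·x + 4·x^2)·Dx^2  (order 2).
h: a_k = -27, -108, -405/2, -540, -11529/8, -34587/10, -643437/80, …
ICs: h(0) = -27, h′(0) = -108.

f: a_k = 0, -9, 0, 27/2, 0, -243/40, 0, …
g: a_k = 3, 6, 12, 24, 48, 96, 192, …
f·g: L₀ = L_f ⊗_s L_g, ord ≤ 2·1.
Derive L from L₀ (diff closure).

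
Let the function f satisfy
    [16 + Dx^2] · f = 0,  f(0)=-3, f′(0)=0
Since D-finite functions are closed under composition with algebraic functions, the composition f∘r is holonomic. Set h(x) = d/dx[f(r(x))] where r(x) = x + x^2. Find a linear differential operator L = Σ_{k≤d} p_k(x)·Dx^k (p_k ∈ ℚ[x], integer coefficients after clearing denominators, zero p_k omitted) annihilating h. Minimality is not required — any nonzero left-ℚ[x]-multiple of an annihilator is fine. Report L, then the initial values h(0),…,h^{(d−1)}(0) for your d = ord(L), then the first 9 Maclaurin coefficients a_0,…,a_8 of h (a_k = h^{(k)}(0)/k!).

L = (28 + 128·x + 384·x^2 + 512·x^3 + 256·x^4) + (-6 - 12·x)·Dx + (1 + 4·x + 4·x^2)·Dx^2  (order 2).
h: a_k = 0, 48, 144, -32, -640, -5248/5, -896/5, 184064/105, 95232/35, …
ICs: h(0) = 0, h′(0) = 48.

f: a_k = -3, 0, 24, 0, -32, 0, 256/15, 0, -512/105, …
Change of var in L_f (x↦r) gives L₀.
Derive L from L₀ (diff closure).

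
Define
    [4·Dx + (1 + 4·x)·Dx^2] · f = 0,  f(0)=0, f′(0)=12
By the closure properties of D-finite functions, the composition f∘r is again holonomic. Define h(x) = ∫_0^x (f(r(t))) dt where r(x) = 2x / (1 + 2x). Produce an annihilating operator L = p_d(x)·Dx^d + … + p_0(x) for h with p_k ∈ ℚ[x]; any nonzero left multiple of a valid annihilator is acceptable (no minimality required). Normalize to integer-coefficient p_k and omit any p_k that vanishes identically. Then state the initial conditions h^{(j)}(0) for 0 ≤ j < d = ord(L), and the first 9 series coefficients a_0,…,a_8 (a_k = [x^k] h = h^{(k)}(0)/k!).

L = (12 + 40·x)·Dx^2 + (1 + 12·x + 20·x^2)·Dx^3  (order 3).
h: a_k = 0, 0, 12, -48, 248, -7488/5, 49984/5, -71424, 3749952/7, …
ICs: h(0) = 0, h′(0) = 0, h′′(0) = 24.

f: a_k = 0, 12, -24, 64, -192, 3072/5, -2048, 49152/7, -24576, …
Substitute x→r, Dx→(1/r')Dx; clear ⇒ L₀.
h=∫h₀ ⇒ L = L₀·Dx.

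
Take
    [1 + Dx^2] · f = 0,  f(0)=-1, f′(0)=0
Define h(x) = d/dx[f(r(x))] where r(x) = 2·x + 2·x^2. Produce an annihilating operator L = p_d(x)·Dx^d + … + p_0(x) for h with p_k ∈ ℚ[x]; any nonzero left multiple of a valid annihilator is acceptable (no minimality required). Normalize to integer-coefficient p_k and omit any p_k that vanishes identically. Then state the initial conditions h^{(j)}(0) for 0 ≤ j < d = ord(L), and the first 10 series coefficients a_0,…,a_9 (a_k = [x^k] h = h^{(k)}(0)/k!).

f: a_k = -1, 0, 1/2, 0, -1/24, 0, 1/720, 0, -1/40320, 0, …
L₀ from L_f via x↦r, Dx↦r'^{-1}Dx.
Differentiate: ansatz ord ≤ ord L₀ ⇒ L.
L = (16 + 32·x + 96·x^2 + 128·x^3 + 64·x^4) + (-6 - 12·x)·Dx + (1 + 4·x + 4·x^2)·Dx^2  (order 2).
h: a_k = 0, 4, 12, 16/3, -40/3, -352/15, -224/15, 1664/315, 544/35, 32768/2835, …
ICs: h(0) = 0, h′(0) = 4.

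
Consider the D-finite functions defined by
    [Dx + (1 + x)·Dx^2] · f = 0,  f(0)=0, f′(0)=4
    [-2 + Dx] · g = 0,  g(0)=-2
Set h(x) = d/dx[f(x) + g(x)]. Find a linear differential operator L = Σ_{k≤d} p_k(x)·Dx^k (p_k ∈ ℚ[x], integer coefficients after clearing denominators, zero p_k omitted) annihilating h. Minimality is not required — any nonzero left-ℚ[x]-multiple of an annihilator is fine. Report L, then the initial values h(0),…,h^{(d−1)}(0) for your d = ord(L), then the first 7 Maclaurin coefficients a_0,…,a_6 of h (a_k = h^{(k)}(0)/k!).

L = (-8 - 4·x) + (-2 - 8·x - 4·x^2)·Dx + (3 + 5·x + 2·x^2)·Dx^2  (order 2).
h: a_k = 0, -12, -4, -28/3, 4/3, -76/15, 164/45, …
ICs: h(0) = 0, h′(0) = -12.

f: a_k = 0, 4, -2, 4/3, -1, 4/5, -2/3, …
g: a_k = -2, -4, -4, -8/3, -4/3, -8/15, -8/45, …
f+g: L₀ = lclm(L_f,L_g), ord ≤ 2+1.
Differentiate: ansatz ord ≤ ord L₀ ⇒ L.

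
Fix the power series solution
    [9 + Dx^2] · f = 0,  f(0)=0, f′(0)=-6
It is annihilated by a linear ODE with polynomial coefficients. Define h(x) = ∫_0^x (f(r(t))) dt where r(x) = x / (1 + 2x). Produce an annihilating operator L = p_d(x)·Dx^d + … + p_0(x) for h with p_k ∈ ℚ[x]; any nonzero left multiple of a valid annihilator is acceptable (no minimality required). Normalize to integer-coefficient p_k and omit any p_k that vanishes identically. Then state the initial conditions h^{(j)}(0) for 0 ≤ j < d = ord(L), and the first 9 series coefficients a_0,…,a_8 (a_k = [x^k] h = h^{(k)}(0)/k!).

f: a_k = 0, -6, 0, 9, 0, -81/20, 0, 243/280, 0, …
Change of var in L_f (x↦r) gives L₀.
∫: right-multiply L₀ by Dx.
L = 9·Dx + (4 + 24·x + 48·x^2 + 32·x^3)·Dx^2 + (1 + 8·x + 24·x^2 + 32·x^3 + 16·x^4)·Dx^3  (order 3).
h: a_k = 0, 0, -3, 4, -15/4, -6/5, 773/40, -975/14, 429483/2240, …
ICs: h(0) = 0, h′(0) = 0, h′′(0) = -6.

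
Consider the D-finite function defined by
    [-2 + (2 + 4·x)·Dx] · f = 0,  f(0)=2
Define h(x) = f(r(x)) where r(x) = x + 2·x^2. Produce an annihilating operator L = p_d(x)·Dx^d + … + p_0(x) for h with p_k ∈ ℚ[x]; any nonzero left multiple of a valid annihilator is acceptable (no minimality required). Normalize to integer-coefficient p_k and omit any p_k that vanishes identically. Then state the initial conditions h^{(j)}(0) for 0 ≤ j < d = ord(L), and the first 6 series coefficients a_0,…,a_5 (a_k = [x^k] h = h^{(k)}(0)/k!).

L = (-1 - 4·x) + (1 + 2·x + 4·x^2)·Dx  (order 1).
h: a_k = 2, 2, 3, -3, 3/4, 15/4, …
ICs: h(0) = 2.

f: a_k = 2, 2, -1, 1, -5/4, 7/4, …
Change of var in L_f (x↦r) gives L₀.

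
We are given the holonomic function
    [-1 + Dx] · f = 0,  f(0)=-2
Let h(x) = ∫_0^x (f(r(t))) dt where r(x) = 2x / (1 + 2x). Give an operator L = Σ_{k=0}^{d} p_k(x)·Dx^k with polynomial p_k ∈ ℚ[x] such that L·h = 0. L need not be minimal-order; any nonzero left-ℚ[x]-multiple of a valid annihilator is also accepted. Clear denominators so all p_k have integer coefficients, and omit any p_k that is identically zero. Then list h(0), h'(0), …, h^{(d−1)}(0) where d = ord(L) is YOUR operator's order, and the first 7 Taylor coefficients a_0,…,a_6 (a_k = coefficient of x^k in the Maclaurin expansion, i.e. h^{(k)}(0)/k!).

L = -2·Dx + (1 + 4·x + 4·x^2)·Dx^2  (order 2).
h: a_k = 0, -2, -2, 4/3, -2/3, -4/15, 76/45, …
ICs: h(0) = 0, h′(0) = -2.

f: a_k = -2, -2, -1, -1/3, -1/12, -1/60, -1/360, …
Change of var in L_f (x↦r) gives L₀.
∫: right-multiply L₀ by Dx.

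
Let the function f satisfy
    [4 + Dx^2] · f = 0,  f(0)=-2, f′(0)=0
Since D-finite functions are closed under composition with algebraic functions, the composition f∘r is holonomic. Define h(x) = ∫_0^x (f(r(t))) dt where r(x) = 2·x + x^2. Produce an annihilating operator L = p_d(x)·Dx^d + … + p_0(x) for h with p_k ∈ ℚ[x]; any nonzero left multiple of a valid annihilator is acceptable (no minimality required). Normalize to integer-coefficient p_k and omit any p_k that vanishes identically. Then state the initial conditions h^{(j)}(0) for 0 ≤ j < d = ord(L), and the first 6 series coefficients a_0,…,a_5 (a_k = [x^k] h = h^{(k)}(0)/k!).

f: a_k = -2, 0, 4, 0, -4/3, 0, …
L₀ from L_f via x↦r, Dx↦r'^{-1}Dx.
Integrate: L := L₀·Dx.
L = (16 + 48·x + 48·x^2 + 16·x^3)·Dx - Dx^2 + (1 + x)·Dx^3  (order 3).
h: a_k = 0, -2, 0, 16/3, 4, -52/15, …
ICs: h(0) = 0, h′(0) = -2, h′′(0) = 0.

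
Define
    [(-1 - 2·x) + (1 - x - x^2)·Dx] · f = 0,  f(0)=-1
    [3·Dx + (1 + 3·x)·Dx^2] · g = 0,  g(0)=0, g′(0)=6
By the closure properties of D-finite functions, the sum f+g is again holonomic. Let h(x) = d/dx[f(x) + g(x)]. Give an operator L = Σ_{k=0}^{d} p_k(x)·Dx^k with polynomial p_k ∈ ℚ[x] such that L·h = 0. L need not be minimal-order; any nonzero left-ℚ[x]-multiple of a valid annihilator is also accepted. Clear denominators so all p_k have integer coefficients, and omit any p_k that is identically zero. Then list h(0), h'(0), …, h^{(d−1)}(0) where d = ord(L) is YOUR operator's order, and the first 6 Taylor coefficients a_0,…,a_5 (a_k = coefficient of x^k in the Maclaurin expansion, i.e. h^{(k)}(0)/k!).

L = (126 + 342·x + 468·x^2 + 180·x^3 + 108·x^4) + (156·x + 576·x^2 + 672·x^3 + 378·x^4 + 180·x^5)·Dx + (-7 - 35·x - 29·x^2 + 63·x^3 + 99·x^4 + 93·x^5 + 36·x^6)·Dx^2  (order 2).
h: a_k = 5, -22, 45, -182, 446, -1536, …
ICs: h(0) = 5, h′(0) = -22.

f: a_k = -1, -1, -2, -3, -5, -8, …
g: a_k = 0, 6, -9, 18, -81/2, 486/5, …
h₀=f+g: left-lcm gives L₀, ord ≤ 3.
h₀' ⇒ L via d/dx closure of L₀.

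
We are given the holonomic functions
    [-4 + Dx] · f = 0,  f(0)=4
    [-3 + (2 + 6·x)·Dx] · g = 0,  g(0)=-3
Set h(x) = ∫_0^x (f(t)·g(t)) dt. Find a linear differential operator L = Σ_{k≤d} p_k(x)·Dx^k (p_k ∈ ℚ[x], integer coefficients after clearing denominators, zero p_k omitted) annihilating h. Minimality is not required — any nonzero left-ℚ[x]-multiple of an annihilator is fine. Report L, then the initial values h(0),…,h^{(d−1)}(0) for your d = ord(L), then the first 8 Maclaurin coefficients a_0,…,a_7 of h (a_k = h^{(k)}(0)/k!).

f: a_k = 4, 16, 32, 128/3, 128/3, 512/15, 1024/45, 4096/315, …
g: a_k = -3, -9/2, 27/8, -81/16, 1215/128, -5103/256, 45927/1024, -216513/2048, …
L₀ := L_f ⊗_s L_g (sym. prod.), ord ≤ 1.
h=∫₀ˣh₀: take L = L₀·Dx.
L = (-11 - 24·x)·Dx + (2 + 6·x)·Dx^2  (order 2).
h: a_k = 0, -12, -33, -103/2, -953/16, -8161/160, -76883/1920, -497863/26880, …
ICs: h(0) = 0, h′(0) = -12.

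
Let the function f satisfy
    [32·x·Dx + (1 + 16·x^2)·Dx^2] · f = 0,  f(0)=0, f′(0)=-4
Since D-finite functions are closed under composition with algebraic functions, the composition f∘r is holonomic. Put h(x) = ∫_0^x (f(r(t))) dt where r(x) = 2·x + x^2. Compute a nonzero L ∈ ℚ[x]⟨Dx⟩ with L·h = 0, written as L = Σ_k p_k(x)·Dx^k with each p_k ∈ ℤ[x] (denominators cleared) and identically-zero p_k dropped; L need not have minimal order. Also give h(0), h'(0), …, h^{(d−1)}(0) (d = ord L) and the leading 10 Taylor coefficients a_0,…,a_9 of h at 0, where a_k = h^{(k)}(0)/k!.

f: a_k = 0, -4, 0, 64/3, 0, -1024/5, 0, 16384/7, 0, -262144/9, …
h₀=f(r): pull back L_f along r ⇒ L₀.
h=∫h₀ ⇒ L = L₀·Dx.
L = (-1 + 128·x + 256·x^2 + 192·x^3 + 48·x^4)·Dx^2 + (1 + x + 64·x^2 + 128·x^3 + 80·x^4 + 16·x^5)·Dx^3  (order 3).
h: a_k = 0, 0, -4, -4/3, 128/3, 256/5, -16064/15, -49088/21, 247808/7, 1040384/9, …
ICs: h(0) = 0, h′(0) = 0, h′′(0) = -8.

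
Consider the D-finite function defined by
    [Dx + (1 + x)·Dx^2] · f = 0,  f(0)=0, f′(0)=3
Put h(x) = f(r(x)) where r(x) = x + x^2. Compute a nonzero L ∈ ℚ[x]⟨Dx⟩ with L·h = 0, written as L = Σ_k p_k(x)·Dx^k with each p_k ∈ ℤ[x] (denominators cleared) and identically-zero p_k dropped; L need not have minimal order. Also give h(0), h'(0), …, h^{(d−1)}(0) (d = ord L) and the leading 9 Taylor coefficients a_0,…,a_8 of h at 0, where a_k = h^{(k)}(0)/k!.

f: a_k = 0, 3, -3/2, 1, -3/4, 3/5, -1/2, 3/7, -3/8, …
Substitute x→r, Dx→(1/r')Dx; clear ⇒ L₀.
L = (-1 + 2·x + 2·x^2)·Dx + (1 + 3·x + 3·x^2 + 2·x^3)·Dx^2  (order 2).
h: a_k = 0, 3, 3/2, -2, 3/4, 3/5, -1, 3/7, 3/8, …
ICs: h(0) = 0, h′(0) = 3.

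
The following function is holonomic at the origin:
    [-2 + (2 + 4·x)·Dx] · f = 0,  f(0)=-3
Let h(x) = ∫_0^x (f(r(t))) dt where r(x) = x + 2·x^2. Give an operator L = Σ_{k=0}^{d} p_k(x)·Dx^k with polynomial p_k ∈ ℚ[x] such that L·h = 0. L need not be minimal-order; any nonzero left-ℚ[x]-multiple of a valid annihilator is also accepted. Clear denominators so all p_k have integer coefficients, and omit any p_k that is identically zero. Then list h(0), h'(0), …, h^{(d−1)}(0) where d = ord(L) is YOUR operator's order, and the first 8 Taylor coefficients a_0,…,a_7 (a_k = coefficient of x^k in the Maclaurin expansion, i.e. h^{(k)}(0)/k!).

f: a_k = -3, -3, 3/2, -3/2, 15/8, -21/8, 63/16, -99/16, …
Substitute x→r, Dx→(1/r')Dx; clear ⇒ L₀.
h=∫₀ˣh₀: take L = L₀·Dx.
L = (-1 - 4·x)·Dx + (1 + 2·x + 4·x^2)·Dx^2  (order 2).
h: a_k = 0, -3, -3/2, -3/2, 9/8, -9/40, -15/16, 171/112, …
ICs: h(0) = 0, h′(0) = -3.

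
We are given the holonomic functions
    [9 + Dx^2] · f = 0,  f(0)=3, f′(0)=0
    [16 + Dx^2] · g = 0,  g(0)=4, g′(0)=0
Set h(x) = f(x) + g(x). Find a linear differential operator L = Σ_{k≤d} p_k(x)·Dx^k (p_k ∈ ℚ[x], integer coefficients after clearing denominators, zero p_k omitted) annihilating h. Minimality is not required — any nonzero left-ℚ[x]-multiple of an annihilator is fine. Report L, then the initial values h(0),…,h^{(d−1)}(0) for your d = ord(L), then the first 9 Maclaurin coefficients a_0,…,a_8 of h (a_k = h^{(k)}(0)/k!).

L = 144 + 25·Dx^2 + Dx^4  (order 4).
h: a_k = 7, 0, -91/2, 0, 1267/24, 0, -18571/720, 0, 40261/5760, …
ICs: h(0) = 7, h′(0) = 0, h′′(0) = -91, h′′′(0) = 0.

f: a_k = 3, 0, -27/2, 0, 81/8, 0, -243/80, 0, 2187/4480, …
g: a_k = 4, 0, -32, 0, 128/3, 0, -1024/45, 0, 2048/315, …
Weyl lclm of L_f,L_g ⇒ L₀ (ord ≤ 4).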